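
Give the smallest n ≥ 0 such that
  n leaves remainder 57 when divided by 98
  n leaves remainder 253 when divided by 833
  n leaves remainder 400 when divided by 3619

gcd(98, 833) = 49 and 49 | (253 − 57), so the pair is consistent; merging gives n ≡ 253 (mod 1666), where 1666 = lcm(98, 833).
gcd(1666, 3619) = 7 and 7 | (400 − 253), so the pair is consistent; merging gives n ≡ 481727 (mod 861322), where 861322 = lcm(1666, 3619).
The solution is unique modulo lcm(98, 833, 3619) = 861322.

481727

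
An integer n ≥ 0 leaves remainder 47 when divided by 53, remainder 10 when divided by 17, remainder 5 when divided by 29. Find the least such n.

From n ≡ 47 (mod 53) write n = 47 + 53t. Substituting into n ≡ 10 (mod 17) gives 53t ≡ 14 (mod 17), and since 2⁻¹ ≡ 9 (mod 17), t ≡ 7. Hence n ≡ 47 + 53·7 = 418 (mod 901).
From n ≡ 418 (mod 901) write n = 418 + 901t. Substituting into n ≡ 5 (mod 29) gives 901t ≡ 22 (mod 29), and since 2⁻¹ ≡ 15 (mod 29), t ≡ 11. Hence n ≡ 418 + 901·11 = 10329 (mod 26129).

10329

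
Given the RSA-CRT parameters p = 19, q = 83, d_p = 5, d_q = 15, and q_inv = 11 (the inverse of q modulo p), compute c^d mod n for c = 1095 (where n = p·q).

521

m₁ = c^(d_p) mod p: c ≡ 12 (mod 19), and 12^5 mod 19 = 8.
m₂ = c^(d_q) mod q: c ≡ 16 (mod 83), and 16^15 mod 83 = 23.
h = q_inv·(m₁ − m₂) mod p = 11·(8 − 23) mod 19 = 6.
m = m₂ + h·q = 23 + 6·83 = 521.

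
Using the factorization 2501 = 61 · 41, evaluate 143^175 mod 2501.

Mod 61: 143 ≡ 21; by Fermat, exponent reduces to 175 mod 60 = 55; 21^55 ≡ 40 (mod 61).
Mod 41: 143 ≡ 20; by Fermat, exponent reduces to 175 mod 40 = 15; 20^15 ≡ 9 (mod 41).
Combine by CRT: x ≡ 40 (mod 61), x ≡ 9 (mod 41) ⇒ x ≡ 1321 (mod 2501).

1321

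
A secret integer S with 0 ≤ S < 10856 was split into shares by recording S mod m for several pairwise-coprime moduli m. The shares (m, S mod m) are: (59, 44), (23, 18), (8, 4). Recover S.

The moduli are pairwise coprime; N = 59·23·8 = 10856.
N/59 = 184; 184 ≡ 7 (mod 59); 7·17 ≡ 1, so inverse 17.
N/23 = 472; 472 ≡ 12 (mod 23); 12·2 ≡ 1, so inverse 2.
N/8 = 1357; 1357 ≡ 5 (mod 8); 5·5 ≡ 1, so inverse 5.
S ≡ 44·184·17 + 18·472·2 + 4·1357·5 = 181764.
181764 mod 10856 = 8068.

8068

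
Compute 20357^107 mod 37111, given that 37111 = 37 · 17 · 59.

4456

Mod 37: 20357 ≡ 7; by Fermat, exponent reduces to 107 mod 36 = 35; 7^35 ≡ 16 (mod 37).
Mod 17: 20357 ≡ 8; by Fermat, exponent reduces to 107 mod 16 = 11; 8^11 ≡ 2 (mod 17).
Mod 59: 20357 ≡ 2; by Fermat, exponent reduces to 107 mod 58 = 49; 2^49 ≡ 31 (mod 59).
Combine by CRT: x ≡ 16 (mod 37), x ≡ 2 (mod 17), x ≡ 31 (mod 59) ⇒ x ≡ 4456 (mod 37111).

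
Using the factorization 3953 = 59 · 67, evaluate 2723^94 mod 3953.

Mod 59: 2723 ≡ 9; by Fermat, exponent reduces to 94 mod 58 = 36; 9^36 ≡ 16 (mod 59).
Mod 67: 2723 ≡ 43; by Fermat, exponent reduces to 94 mod 66 = 28; 43^28 ≡ 15 (mod 67).
Combine by CRT: x ≡ 16 (mod 59), x ≡ 15 (mod 67) ⇒ x ≡ 2494 (mod 3953).

2494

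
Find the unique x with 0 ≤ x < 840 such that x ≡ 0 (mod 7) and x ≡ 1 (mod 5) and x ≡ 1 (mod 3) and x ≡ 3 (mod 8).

91

The moduli are pairwise coprime; N = 7·5·3·8 = 840.
N/7 = 120; 120 ≡ 1 (mod 7), inverse 1.
N/5 = 168; 168 ≡ 3 (mod 5); 3·2 ≡ 1, so inverse 2.
N/3 = 280; 280 ≡ 1 (mod 3), inverse 1.
N/8 = 105; 105 ≡ 1 (mod 8), inverse 1.
x ≡ 0·120·1 + 1·168·2 + 1·280·1 + 3·105·1 = 931.
931 mod 840 = 91.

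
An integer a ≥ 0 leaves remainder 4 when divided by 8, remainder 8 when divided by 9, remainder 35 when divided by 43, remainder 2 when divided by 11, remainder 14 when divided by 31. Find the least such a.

From a ≡ 4 (mod 8) write a = 4 + 8t. Substituting into a ≡ 8 (mod 9) gives 8t ≡ 4 (mod 9), and since 8⁻¹ ≡ 8 (mod 9), t ≡ 5. Hence a ≡ 4 + 8·5 = 44 (mod 72).
From a ≡ 44 (mod 72) write a = 44 + 72t. Substituting into a ≡ 35 (mod 43) gives 72t ≡ 34 (mod 43), and since 29⁻¹ ≡ 3 (mod 43), t ≡ 16. Hence a ≡ 44 + 72·16 = 1196 (mod 3096).
From a ≡ 1196 (mod 3096) write a = 1196 + 3096t. Substituting into a ≡ 2 (mod 11) gives 3096t ≡ 5 (mod 11), and since 5⁻¹ ≡ 9 (mod 11), t ≡ 1. Hence a ≡ 1196 + 3096·1 = 4292 (mod 34056).
From a ≡ 4292 (mod 34056) write a = 4292 + 34056t. Substituting into a ≡ 14 (mod 31) gives 34056t ≡ 0 (mod 31), and since 18⁻¹ ≡ 19 (mod 31), t ≡ 0. Hence a ≡ 4292 + 34056·0 = 4292 (mod 1055736).

4292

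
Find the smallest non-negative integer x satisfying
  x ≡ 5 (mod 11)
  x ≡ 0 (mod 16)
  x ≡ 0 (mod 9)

The moduli are pairwise coprime; N = 11·16·9 = 1584.
N/11 = 144; 144 ≡ 1 (mod 11), inverse 1.
N/16 = 99; 99 ≡ 3 (mod 16); 3·11 ≡ 1, so inverse 11.
N/9 = 176; 176 ≡ 5 (mod 9); 5·2 ≡ 1, so inverse 2.
x ≡ 5·144·1 + 0·99·11 + 0·176·2 = 720.
720 mod 1584 = 720.

720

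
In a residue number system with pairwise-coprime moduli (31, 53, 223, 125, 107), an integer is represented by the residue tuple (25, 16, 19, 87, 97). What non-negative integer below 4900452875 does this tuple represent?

The moduli are pairwise coprime; N = 31·53·223·125·107 = 4900452875.
N/31 = 158079125; 158079125 ≡ 19 (mod 31); 19·18 ≡ 1, so inverse 18.
N/53 = 92461375; 92461375 ≡ 13 (mod 53); 13·49 ≡ 1, so inverse 49.
N/223 = 21975125; 21975125 ≡ 36 (mod 223); 36·31 ≡ 1, so inverse 31.
N/125 = 39203623; 39203623 ≡ 123 (mod 125); 123·62 ≡ 1, so inverse 62.
N/107 = 45798625; 45798625 ≡ 57 (mod 107); 57·92 ≡ 1, so inverse 92.
x ≡ 25·158079125·18 + 16·92461375·49 + 19·21975125·31 + 87·39203623·62 + 97·45798625·92 = 776739944837.
776739944837 mod 4900452875 = 2468390587.

2468390587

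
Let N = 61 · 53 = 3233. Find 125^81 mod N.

1833

Mod 61: 125 ≡ 3; by Fermat, exponent reduces to 81 mod 60 = 21; 3^21 ≡ 3 (mod 61).
Mod 53: 125 ≡ 19; by Fermat, exponent reduces to 81 mod 52 = 29; 19^29 ≡ 31 (mod 53).
Combine by CRT: x ≡ 3 (mod 61), x ≡ 31 (mod 53) ⇒ x ≡ 1833 (mod 3233).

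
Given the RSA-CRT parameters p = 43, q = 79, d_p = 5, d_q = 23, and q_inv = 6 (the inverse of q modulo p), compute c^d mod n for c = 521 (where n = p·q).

2824

m₁ = c^(d_p) mod p: c ≡ 5 (mod 43), and 5^5 mod 43 = 29.
m₂ = c^(d_q) mod q: c ≡ 47 (mod 79), and 47^23 mod 79 = 59.
h = q_inv·(m₁ − m₂) mod p = 6·(29 − 59) mod 43 = 35.
m = m₂ + h·q = 59 + 35·79 = 2824.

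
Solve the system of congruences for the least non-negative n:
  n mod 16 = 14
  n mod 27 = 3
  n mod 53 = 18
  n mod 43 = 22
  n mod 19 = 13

The moduli are pairwise coprime; M = 16·27·53·43·19 = 18706032.
M/16 = 1169127; 1169127 ≡ 7 (mod 16); 7·7 ≡ 1, so inverse 7.
M/27 = 692816; 692816 ≡ 23 (mod 27); 23·20 ≡ 1, so inverse 20.
M/53 = 352944; 352944 ≡ 17 (mod 53); 17·25 ≡ 1, so inverse 25.
M/43 = 435024; 435024 ≡ 36 (mod 43); 36·6 ≡ 1, so inverse 6.
M/19 = 984528; 984528 ≡ 5 (mod 19); 5·4 ≡ 1, so inverse 4.
n ≡ 14·1169127·7 + 3·692816·20 + 18·352944·25 + 22·435024·6 + 13·984528·4 = 423586830.
423586830 mod 18706032 = 12054126.

12054126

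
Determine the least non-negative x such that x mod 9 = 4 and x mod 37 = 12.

49

From x ≡ 4 (mod 9) write x = 4 + 9t. Substituting into x ≡ 12 (mod 37) gives 9t ≡ 8 (mod 37), and since 9⁻¹ ≡ 33 (mod 37), t ≡ 5. Hence x ≡ 4 + 9·5 = 49 (mod 333).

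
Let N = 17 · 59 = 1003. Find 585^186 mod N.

Mod 17: 585 ≡ 7; by Fermat, exponent reduces to 186 mod 16 = 10; 7^10 ≡ 2 (mod 17).
Mod 59: 585 ≡ 54; by Fermat, exponent reduces to 186 mod 58 = 12; 54^12 ≡ 41 (mod 59).
Combine by CRT: x ≡ 2 (mod 17), x ≡ 41 (mod 59) ⇒ x ≡ 631 (mod 1003).

631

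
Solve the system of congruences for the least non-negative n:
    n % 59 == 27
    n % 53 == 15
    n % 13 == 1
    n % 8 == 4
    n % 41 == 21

4355820

The moduli are pairwise coprime; M = 59·53·13·8·41 = 13333528.
M/59 = 225992; 225992 ≡ 22 (mod 59); 22·51 ≡ 1, so inverse 51.
M/53 = 251576; 251576 ≡ 38 (mod 53); 38·7 ≡ 1, so inverse 7.
M/13 = 1025656; 1025656 ≡ 8 (mod 13); 8·5 ≡ 1, so inverse 5.
M/8 = 1666691; 1666691 ≡ 3 (mod 8); 3·3 ≡ 1, so inverse 3.
M/41 = 325208; 325208 ≡ 37 (mod 41); 37·10 ≡ 1, so inverse 10.
n ≡ 27·225992·51 + 15·251576·7 + 1·1025656·5 + 4·1666691·3 + 21·325208·10 = 431028716.
431028716 mod 13333528 = 4355820.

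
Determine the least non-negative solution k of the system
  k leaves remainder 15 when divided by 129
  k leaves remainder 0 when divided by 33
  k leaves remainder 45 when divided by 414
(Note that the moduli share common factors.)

78705

Combine the congruences pairwise.
gcd(129, 33) = 3 and 3 | (0 − 15), so the pair is consistent; merging gives k ≡ 660 (mod 1419), where 1419 = lcm(129, 33).
gcd(1419, 414) = 3 and 3 | (45 − 660), so the pair is consistent; merging gives k ≡ 78705 (mod 195822), where 195822 = lcm(1419, 414).
The solution is unique modulo lcm(129, 33, 414) = 195822.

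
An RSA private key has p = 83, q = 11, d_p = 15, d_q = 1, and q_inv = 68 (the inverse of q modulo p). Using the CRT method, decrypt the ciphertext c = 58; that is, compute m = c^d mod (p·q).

80

m₁ = c^(d_p) mod p: c ≡ 58 (mod 83), and 58^15 mod 83 = 80.
m₂ = c^(d_q) mod q: c ≡ 3 (mod 11), and 3^1 mod 11 = 3.
h = q_inv·(m₁ − m₂) mod p = 68·(80 − 3) mod 83 = 7.
m = m₂ + h·q = 3 + 7·11 = 80.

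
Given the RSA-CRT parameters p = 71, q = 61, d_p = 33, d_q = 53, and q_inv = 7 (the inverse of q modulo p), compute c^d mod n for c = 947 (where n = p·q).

4127

m₁ = c^(d_p) mod p: c ≡ 24 (mod 71), and 24^33 mod 71 = 9.
m₂ = c^(d_q) mod q: c ≡ 32 (mod 61), and 32^53 mod 61 = 40.
h = q_inv·(m₁ − m₂) mod p = 7·(9 − 40) mod 71 = 67.
m = m₂ + h·q = 40 + 67·61 = 4127.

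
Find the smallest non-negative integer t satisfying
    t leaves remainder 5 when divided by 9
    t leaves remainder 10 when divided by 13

Combine the congruences pairwise.
From t ≡ 5 (mod 9) write t = 5 + 9s. Substituting into t ≡ 10 (mod 13) gives 9s ≡ 5 (mod 13), and since 9⁻¹ ≡ 3 (mod 13), s ≡ 2. Hence t ≡ 5 + 9·2 = 23 (mod 117).

23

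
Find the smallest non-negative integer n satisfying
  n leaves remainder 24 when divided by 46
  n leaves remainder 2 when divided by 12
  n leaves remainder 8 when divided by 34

4394

Combine the congruences pairwise.
gcd(46, 12) = 2 and 2 | (2 − 24), so the pair is consistent; merging gives n ≡ 254 (mod 276), where 276 = lcm(46, 12).
gcd(276, 34) = 2 and 2 | (8 − 254), so the pair is consistent; merging gives n ≡ 4394 (mod 4692), where 4692 = lcm(276, 34).
The solution is unique modulo lcm(46, 12, 34) = 4692.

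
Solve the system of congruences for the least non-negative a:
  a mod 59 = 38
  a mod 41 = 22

1867

Combine the congruences pairwise.
From a ≡ 38 (mod 59) write a = 38 + 59t. Substituting into a ≡ 22 (mod 41) gives 59t ≡ 25 (mod 41), and since 18⁻¹ ≡ 16 (mod 41), t ≡ 31. Hence a ≡ 38 + 59·31 = 1867 (mod 2419).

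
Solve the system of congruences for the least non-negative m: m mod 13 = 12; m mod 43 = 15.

402

From m ≡ 12 (mod 13) write m = 12 + 13t. Substituting into m ≡ 15 (mod 43) gives 13t ≡ 3 (mod 43), and since 13⁻¹ ≡ 10 (mod 43), t ≡ 30. Hence m ≡ 12 + 13·30 = 402 (mod 559).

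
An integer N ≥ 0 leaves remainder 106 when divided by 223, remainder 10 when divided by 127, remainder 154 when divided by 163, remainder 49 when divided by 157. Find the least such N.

195499746

The moduli are pairwise coprime; M = 223·127·163·157 = 724762711.
M/223 = 3250057; 3250057 ≡ 55 (mod 223); 55·73 ≡ 1, so inverse 73.
M/127 = 5706793; 5706793 ≡ 48 (mod 127); 48·45 ≡ 1, so inverse 45.
M/163 = 4446397; 4446397 ≡ 83 (mod 163); 83·55 ≡ 1, so inverse 55.
M/157 = 4616323; 4616323 ≡ 52 (mod 157); 52·154 ≡ 1, so inverse 154.
N ≡ 106·3250057·73 + 10·5706793·45 + 154·4446397·55 + 49·4616323·154 = 100212753864.
100212753864 mod 724762711 = 195499746.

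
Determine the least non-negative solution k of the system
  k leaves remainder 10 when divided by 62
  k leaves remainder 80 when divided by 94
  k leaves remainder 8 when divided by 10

13898

gcd(62, 94) = 2 and 2 | (80 − 10), so the pair is consistent; merging gives k ≡ 2242 (mod 2914), where 2914 = lcm(62, 94).
gcd(2914, 10) = 2 and 2 | (8 − 2242), so the pair is consistent; merging gives k ≡ 13898 (mod 14570), where 14570 = lcm(2914, 10).
The solution is unique modulo lcm(62, 94, 10) = 14570.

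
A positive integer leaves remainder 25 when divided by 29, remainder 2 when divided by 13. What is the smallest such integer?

From t ≡ 25 (mod 29) write t = 25 + 29s. Substituting into t ≡ 2 (mod 13) gives 29s ≡ 3 (mod 13), and since 3⁻¹ ≡ 9 (mod 13), s ≡ 1. Hence t ≡ 25 + 29·1 = 54 (mod 377).

54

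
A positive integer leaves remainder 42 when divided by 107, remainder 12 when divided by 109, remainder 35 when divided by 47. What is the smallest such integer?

The moduli are pairwise coprime; N = 107·109·47 = 548161.
N/107 = 5123; 5123 ≡ 94 (mod 107); 94·74 ≡ 1, so inverse 74.
N/109 = 5029; 5029 ≡ 15 (mod 109); 15·80 ≡ 1, so inverse 80.
N/47 = 11663; 11663 ≡ 7 (mod 47); 7·27 ≡ 1, so inverse 27.
x ≡ 42·5123·74 + 12·5029·80 + 35·11663·27 = 31771659.
31771659 mod 548161 = 526482.

526482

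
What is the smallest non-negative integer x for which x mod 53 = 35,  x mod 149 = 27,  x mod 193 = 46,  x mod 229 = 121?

Combine the congruences pairwise.
From x ≡ 35 (mod 53) write x = 35 + 53t. Substituting into x ≡ 27 (mod 149) gives 53t ≡ 141 (mod 149), and since 53⁻¹ ≡ 45 (mod 149), t ≡ 87. Hence x ≡ 35 + 53·87 = 4646 (mod 7897).
From x ≡ 4646 (mod 7897) write x = 4646 + 7897t. Substituting into x ≡ 46 (mod 193) gives 7897t ≡ 32 (mod 193), and since 177⁻¹ ≡ 12 (mod 193), t ≡ 191. Hence x ≡ 4646 + 7897·191 = 1512973 (mod 1524121).
From x ≡ 1512973 (mod 1524121) write x = 1512973 + 1524121t. Substituting into x ≡ 121 (mod 229) gives 1524121t ≡ 151 (mod 229), and since 126⁻¹ ≡ 20 (mod 229), t ≡ 43. Hence x ≡ 1512973 + 1524121·43 = 67050176 (mod 349023709).

67050176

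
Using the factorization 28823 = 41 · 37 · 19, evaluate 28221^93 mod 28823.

Mod 41: 28221 ≡ 13; by Fermat, exponent reduces to 93 mod 40 = 13; 13^13 ≡ 11 (mod 41).
Mod 37: 28221 ≡ 27; by Fermat, exponent reduces to 93 mod 36 = 21; 27^21 ≡ 36 (mod 37).
Mod 19: 28221 ≡ 6; by Fermat, exponent reduces to 93 mod 18 = 3; 6^3 ≡ 7 (mod 19).
Combine by CRT: x ≡ 11 (mod 41), x ≡ 36 (mod 37), x ≡ 7 (mod 19) ⇒ x ≡ 16575 (mod 28823).

16575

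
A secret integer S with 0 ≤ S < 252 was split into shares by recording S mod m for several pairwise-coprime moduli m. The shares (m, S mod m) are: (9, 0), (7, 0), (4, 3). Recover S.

63

The moduli are pairwise coprime; N = 9·7·4 = 252.
N/9 = 28; 28 ≡ 1 (mod 9), inverse 1.
N/7 = 36; 36 ≡ 1 (mod 7), inverse 1.
N/4 = 63; 63 ≡ 3 (mod 4); 3·3 ≡ 1, so inverse 3.
S ≡ 0·28·1 + 0·36·1 + 3·63·3 = 567.
567 mod 252 = 63.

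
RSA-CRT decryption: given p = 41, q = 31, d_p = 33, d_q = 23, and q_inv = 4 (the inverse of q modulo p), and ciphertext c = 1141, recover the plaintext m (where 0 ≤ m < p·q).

m₁ = c^(d_p) mod p: c ≡ 34 (mod 41), and 34^33 mod 41 = 12.
m₂ = c^(d_q) mod q: c ≡ 25 (mod 31), and 25^23 mod 31 = 5.
h = q_inv·(m₁ − m₂) mod p = 4·(12 − 5) mod 41 = 28.
m = m₂ + h·q = 5 + 28·31 = 873.

873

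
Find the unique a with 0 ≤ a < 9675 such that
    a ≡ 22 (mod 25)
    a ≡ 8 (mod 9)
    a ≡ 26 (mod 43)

3122

From a ≡ 22 (mod 25) write a = 22 + 25t. Substituting into a ≡ 8 (mod 9) gives 25t ≡ 4 (mod 9), and since 7⁻¹ ≡ 4 (mod 9), t ≡ 7. Hence a ≡ 22 + 25·7 = 197 (mod 225).
From a ≡ 197 (mod 225) write a = 197 + 225t. Substituting into a ≡ 26 (mod 43) gives 225t ≡ 1 (mod 43), and since 10⁻¹ ≡ 13 (mod 43), t ≡ 13. Hence a ≡ 197 + 225·13 = 3122 (mod 9675).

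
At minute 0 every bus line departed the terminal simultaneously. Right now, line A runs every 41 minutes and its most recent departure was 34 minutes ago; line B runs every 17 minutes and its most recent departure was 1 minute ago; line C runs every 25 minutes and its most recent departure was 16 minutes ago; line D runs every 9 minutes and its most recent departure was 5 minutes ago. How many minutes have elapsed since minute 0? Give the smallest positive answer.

The moduli are pairwise coprime; N = 41·17·25·9 = 156825.
N/41 = 3825; 3825 ≡ 12 (mod 41); 12·24 ≡ 1, so inverse 24.
N/17 = 9225; 9225 ≡ 11 (mod 17); 11·14 ≡ 1, so inverse 14.
N/25 = 6273; 6273 ≡ 23 (mod 25); 23·12 ≡ 1, so inverse 12.
N/9 = 17425; 17425 ≡ 1 (mod 9), inverse 1.
t ≡ 34·3825·24 + 1·9225·14 + 16·6273·12 + 5·17425·1 = 4541891.
4541891 mod 156825 = 150791.

150791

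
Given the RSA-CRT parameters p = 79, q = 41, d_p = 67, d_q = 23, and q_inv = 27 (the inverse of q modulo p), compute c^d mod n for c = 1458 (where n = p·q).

3106

m₁ = c^(d_p) mod p: c ≡ 36 (mod 79), and 36^67 mod 79 = 25.
m₂ = c^(d_q) mod q: c ≡ 23 (mod 41), and 23^23 mod 41 = 31.
h = q_inv·(m₁ − m₂) mod p = 27·(25 − 31) mod 79 = 75.
m = m₂ + h·q = 31 + 75·41 = 3106.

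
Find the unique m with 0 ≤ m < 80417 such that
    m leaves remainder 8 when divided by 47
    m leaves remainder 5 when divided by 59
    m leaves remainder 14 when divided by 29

67265

From m ≡ 8 (mod 47) write m = 8 + 47t. Substituting into m ≡ 5 (mod 59) gives 47t ≡ 56 (mod 59), and since 47⁻¹ ≡ 54 (mod 59), t ≡ 15. Hence m ≡ 8 + 47·15 = 713 (mod 2773).
From m ≡ 713 (mod 2773) write m = 713 + 2773t. Substituting into m ≡ 14 (mod 29) gives 2773t ≡ 26 (mod 29), and since 18⁻¹ ≡ 21 (mod 29), t ≡ 24. Hence m ≡ 713 + 2773·24 = 67265 (mod 80417).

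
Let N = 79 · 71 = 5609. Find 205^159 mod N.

2861

Mod 79: 205 ≡ 47; by Fermat, exponent reduces to 159 mod 78 = 3; 47^3 ≡ 17 (mod 79).
Mod 71: 205 ≡ 63; by Fermat, exponent reduces to 159 mod 70 = 19; 63^19 ≡ 21 (mod 71).
Combine by CRT: x ≡ 17 (mod 79), x ≡ 21 (mod 71) ⇒ x ≡ 2861 (mod 5609).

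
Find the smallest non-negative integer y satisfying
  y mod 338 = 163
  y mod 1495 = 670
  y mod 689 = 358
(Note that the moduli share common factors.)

gcd(338, 1495) = 13 and 13 | (670 − 163), so the pair is consistent; merging gives y ≡ 20105 (mod 38870), where 38870 = lcm(338, 1495).
gcd(38870, 689) = 13 and 13 | (358 − 20105), so the pair is consistent; merging gives y ≡ 1924735 (mod 2060110), where 2060110 = lcm(38870, 689).
The solution is unique modulo lcm(338, 1495, 689) = 2060110.

1924735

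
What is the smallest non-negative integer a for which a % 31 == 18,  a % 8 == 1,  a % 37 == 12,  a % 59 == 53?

From a ≡ 18 (mod 31) write a = 18 + 31t. Substituting into a ≡ 1 (mod 8) gives 31t ≡ 7 (mod 8), and since 7⁻¹ ≡ 7 (mod 8), t ≡ 1. Hence a ≡ 18 + 31·1 = 49 (mod 248).
From a ≡ 49 (mod 248) write a = 49 + 248t. Substituting into a ≡ 12 (mod 37) gives 248t ≡ 0 (mod 37), and since 26⁻¹ ≡ 10 (mod 37), t ≡ 0. Hence a ≡ 49 + 248·0 = 49 (mod 9176).
From a ≡ 49 (mod 9176) write a = 49 + 9176t. Substituting into a ≡ 53 (mod 59) gives 9176t ≡ 4 (mod 59), and since 31⁻¹ ≡ 40 (mod 59), t ≡ 42. Hence a ≡ 49 + 9176·42 = 385441 (mod 541384).

385441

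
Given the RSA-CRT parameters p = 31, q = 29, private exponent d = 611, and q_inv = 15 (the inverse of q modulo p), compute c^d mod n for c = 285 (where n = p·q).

460

d_p = d mod (p−1) = 611 mod 30 = 11; d_q = d mod (q−1) = 23.
m₁ = c^(d_p) mod p: c ≡ 6 (mod 31), and 6^11 mod 31 = 26.
m₂ = c^(d_q) mod q: c ≡ 24 (mod 29), and 24^23 mod 29 = 25.
h = q_inv·(m₁ − m₂) mod p = 15·(26 − 25) mod 31 = 15.
m = m₂ + h·q = 25 + 15·29 = 460.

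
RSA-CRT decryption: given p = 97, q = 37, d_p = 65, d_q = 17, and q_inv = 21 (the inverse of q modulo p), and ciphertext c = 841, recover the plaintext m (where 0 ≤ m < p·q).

529

m₁ = c^(d_p) mod p: c ≡ 65 (mod 97), and 65^65 mod 97 = 44.
m₂ = c^(d_q) mod q: c ≡ 27 (mod 37), and 27^17 mod 37 = 11.
h = q_inv·(m₁ − m₂) mod p = 21·(44 − 11) mod 97 = 14.
m = m₂ + h·q = 11 + 14·37 = 529.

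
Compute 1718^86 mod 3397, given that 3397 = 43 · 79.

Mod 43: 1718 ≡ 41; by Fermat, exponent reduces to 86 mod 42 = 2; 41^2 ≡ 4 (mod 43).
Mod 79: 1718 ≡ 59; by Fermat, exponent reduces to 86 mod 78 = 8; 59^8 ≡ 72 (mod 79).
Combine by CRT: x ≡ 4 (mod 43), x ≡ 72 (mod 79) ⇒ x ≡ 1810 (mod 3397).

1810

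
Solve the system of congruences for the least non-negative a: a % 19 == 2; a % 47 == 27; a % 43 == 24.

From a ≡ 2 (mod 19) write a = 2 + 19t. Substituting into a ≡ 27 (mod 47) gives 19t ≡ 25 (mod 47), and since 19⁻¹ ≡ 5 (mod 47), t ≡ 31. Hence a ≡ 2 + 19·31 = 591 (mod 893).
From a ≡ 591 (mod 893) write a = 591 + 893t. Substituting into a ≡ 24 (mod 43) gives 893t ≡ 35 (mod 43), and since 33⁻¹ ≡ 30 (mod 43), t ≡ 18. Hence a ≡ 591 + 893·18 = 16665 (mod 38399).

16665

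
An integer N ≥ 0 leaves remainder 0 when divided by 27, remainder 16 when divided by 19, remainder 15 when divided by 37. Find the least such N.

15444

Combine the congruences pairwise.
From N ≡ 0 (mod 27) write N = 0 + 27t. Substituting into N ≡ 16 (mod 19) gives 27t ≡ 16 (mod 19), and since 8⁻¹ ≡ 12 (mod 19), t ≡ 2. Hence N ≡ 0 + 27·2 = 54 (mod 513).
From N ≡ 54 (mod 513) write N = 54 + 513t. Substituting into N ≡ 15 (mod 37) gives 513t ≡ 35 (mod 37), and since 32⁻¹ ≡ 22 (mod 37), t ≡ 30. Hence N ≡ 54 + 513·30 = 15444 (mod 18981).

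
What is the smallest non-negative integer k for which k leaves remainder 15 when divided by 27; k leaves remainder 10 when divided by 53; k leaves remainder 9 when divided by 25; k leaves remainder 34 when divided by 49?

384684

The moduli are pairwise coprime; N = 27·53·25·49 = 1752975.
N/27 = 64925; 64925 ≡ 17 (mod 27); 17·8 ≡ 1, so inverse 8.
N/53 = 33075; 33075 ≡ 3 (mod 53); 3·18 ≡ 1, so inverse 18.
N/25 = 70119; 70119 ≡ 19 (mod 25); 19·4 ≡ 1, so inverse 4.
N/49 = 35775; 35775 ≡ 5 (mod 49); 5·10 ≡ 1, so inverse 10.
k ≡ 15·64925·8 + 10·33075·18 + 9·70119·4 + 34·35775·10 = 28432284.
28432284 mod 1752975 = 384684.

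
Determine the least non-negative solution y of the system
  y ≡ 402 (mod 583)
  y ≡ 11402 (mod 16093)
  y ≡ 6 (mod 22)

gcd(583, 16093) = 11 and 11 | (11402 − 402), so the pair is consistent; merging gives y ≡ 574657 (mod 852929), where 852929 = lcm(583, 16093).
gcd(852929, 22) = 11 and 11 | (6 − 574657), so the pair is consistent; merging gives y ≡ 1427586 (mod 1705858), where 1705858 = lcm(852929, 22).
The solution is unique modulo lcm(583, 16093, 22) = 1705858.

1427586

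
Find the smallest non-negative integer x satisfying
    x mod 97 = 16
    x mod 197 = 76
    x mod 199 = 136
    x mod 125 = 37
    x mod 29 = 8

12320791412

The moduli are pairwise coprime; N = 97·197·199·125·29 = 13784754875.
N/97 = 142110875; 142110875 ≡ 55 (mod 97); 55·30 ≡ 1, so inverse 30.
N/197 = 69973375; 69973375 ≡ 157 (mod 197); 157·64 ≡ 1, so inverse 64.
N/199 = 69270125; 69270125 ≡ 16 (mod 199); 16·112 ≡ 1, so inverse 112.
N/125 = 110278039; 110278039 ≡ 39 (mod 125); 39·109 ≡ 1, so inverse 109.
N/29 = 475336375; 475336375 ≡ 14 (mod 29); 14·27 ≡ 1, so inverse 27.
x ≡ 16·142110875·30 + 76·69973375·64 + 136·69270125·112 + 37·110278039·109 + 8·475336375·27 = 2011110248287.
2011110248287 mod 13784754875 = 12320791412.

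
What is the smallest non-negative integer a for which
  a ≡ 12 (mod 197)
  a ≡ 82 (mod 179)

From a ≡ 12 (mod 197) write a = 12 + 197t. Substituting into a ≡ 82 (mod 179) gives 197t ≡ 70 (mod 179), and since 18⁻¹ ≡ 10 (mod 179), t ≡ 163. Hence a ≡ 12 + 197·163 = 32123 (mod 35263).

32123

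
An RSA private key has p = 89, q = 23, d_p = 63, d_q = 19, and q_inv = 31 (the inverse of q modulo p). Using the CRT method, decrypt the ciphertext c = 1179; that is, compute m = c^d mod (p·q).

m₁ = c^(d_p) mod p: c ≡ 22 (mod 89), and 22^63 mod 89 = 25.
m₂ = c^(d_q) mod q: c ≡ 6 (mod 23), and 6^19 mod 23 = 18.
h = q_inv·(m₁ − m₂) mod p = 31·(25 − 18) mod 89 = 39.
m = m₂ + h·q = 18 + 39·23 = 915.

915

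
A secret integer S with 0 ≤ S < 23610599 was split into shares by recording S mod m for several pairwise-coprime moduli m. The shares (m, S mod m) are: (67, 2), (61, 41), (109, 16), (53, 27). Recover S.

The moduli are pairwise coprime; N = 67·61·109·53 = 23610599.
N/67 = 352397; 352397 ≡ 44 (mod 67); 44·32 ≡ 1, so inverse 32.
N/61 = 387059; 387059 ≡ 14 (mod 61); 14·48 ≡ 1, so inverse 48.
N/109 = 216611; 216611 ≡ 28 (mod 109); 28·74 ≡ 1, so inverse 74.
N/53 = 445483; 445483 ≡ 18 (mod 53); 18·3 ≡ 1, so inverse 3.
S ≡ 2·352397·32 + 41·387059·48 + 16·216611·74 + 27·445483·3 = 1076837067.
1076837067 mod 23610599 = 14360112.

14360112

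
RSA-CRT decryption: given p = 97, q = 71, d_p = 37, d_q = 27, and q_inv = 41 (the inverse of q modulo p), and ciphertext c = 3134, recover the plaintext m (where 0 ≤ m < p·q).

4216

m₁ = c^(d_p) mod p: c ≡ 30 (mod 97), and 30^37 mod 97 = 45.
m₂ = c^(d_q) mod q: c ≡ 10 (mod 71), and 10^27 mod 71 = 27.
h = q_inv·(m₁ − m₂) mod p = 41·(45 − 27) mod 97 = 59.
m = m₂ + h·q = 27 + 59·71 = 4216.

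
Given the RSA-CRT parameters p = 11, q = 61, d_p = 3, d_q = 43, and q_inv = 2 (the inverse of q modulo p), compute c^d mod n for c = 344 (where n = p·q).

412

m₁ = c^(d_p) mod p: c ≡ 3 (mod 11), and 3^3 mod 11 = 5.
m₂ = c^(d_q) mod q: c ≡ 39 (mod 61), and 39^43 mod 61 = 46.
h = q_inv·(m₁ − m₂) mod p = 2·(5 − 46) mod 11 = 6.
m = m₂ + h·q = 46 + 6·61 = 412.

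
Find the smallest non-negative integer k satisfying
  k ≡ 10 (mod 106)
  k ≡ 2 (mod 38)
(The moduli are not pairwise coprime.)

gcd(106, 38) = 2 and 2 | (2 − 10), so the pair is consistent; merging gives k ≡ 116 (mod 2014), where 2014 = lcm(106, 38).
The solution is unique modulo lcm(106, 38) = 2014.

116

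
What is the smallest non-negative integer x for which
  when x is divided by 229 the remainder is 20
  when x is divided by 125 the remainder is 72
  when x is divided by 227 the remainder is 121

The moduli are pairwise coprime; N = 229·125·227 = 6497875.
N/229 = 28375; 28375 ≡ 208 (mod 229); 208·109 ≡ 1, so inverse 109.
N/125 = 51983; 51983 ≡ 108 (mod 125); 108·22 ≡ 1, so inverse 22.
N/227 = 28625; 28625 ≡ 23 (mod 227); 23·79 ≡ 1, so inverse 79.
x ≡ 20·28375·109 + 72·51983·22 + 121·28625·79 = 417824947.
417824947 mod 6497875 = 1960947.

1960947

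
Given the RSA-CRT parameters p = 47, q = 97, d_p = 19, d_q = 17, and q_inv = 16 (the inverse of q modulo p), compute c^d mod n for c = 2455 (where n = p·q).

2395

m₁ = c^(d_p) mod p: c ≡ 11 (mod 47), and 11^19 mod 47 = 45.
m₂ = c^(d_q) mod q: c ≡ 30 (mod 97), and 30^17 mod 97 = 67.
h = q_inv·(m₁ − m₂) mod p = 16·(45 − 67) mod 47 = 24.
m = m₂ + h·q = 67 + 24·97 = 2395.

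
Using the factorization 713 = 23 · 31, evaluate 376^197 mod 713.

Mod 23: 376 ≡ 8; by Fermat, exponent reduces to 197 mod 22 = 21; 8^21 ≡ 3 (mod 23).
Mod 31: 376 ≡ 4; by Fermat, exponent reduces to 197 mod 30 = 17; 4^17 ≡ 16 (mod 31).
Combine by CRT: x ≡ 3 (mod 23), x ≡ 16 (mod 31) ⇒ x ≡ 233 (mod 713).

233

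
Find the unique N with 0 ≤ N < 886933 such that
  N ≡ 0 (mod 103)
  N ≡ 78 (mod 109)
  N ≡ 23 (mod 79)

515103

The moduli are pairwise coprime; M = 103·109·79 = 886933.
M/103 = 8611; 8611 ≡ 62 (mod 103); 62·5 ≡ 1, so inverse 5.
M/109 = 8137; 8137 ≡ 71 (mod 109); 71·43 ≡ 1, so inverse 43.
M/79 = 11227; 11227 ≡ 9 (mod 79); 9·44 ≡ 1, so inverse 44.
N ≡ 0·8611·5 + 78·8137·43 + 23·11227·44 = 38653222.
38653222 mod 886933 = 515103.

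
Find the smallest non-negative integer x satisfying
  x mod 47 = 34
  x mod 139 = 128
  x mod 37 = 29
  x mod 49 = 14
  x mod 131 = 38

The moduli are pairwise coprime; N = 47·139·37·49·131 = 1551607099.
N/47 = 33012917; 33012917 ≡ 23 (mod 47); 23·45 ≡ 1, so inverse 45.
N/139 = 11162641; 11162641 ≡ 107 (mod 139); 107·13 ≡ 1, so inverse 13.
N/37 = 41935327; 41935327 ≡ 8 (mod 37); 8·14 ≡ 1, so inverse 14.
N/49 = 31665451; 31665451 ≡ 34 (mod 49); 34·13 ≡ 1, so inverse 13.
N/131 = 11844329; 11844329 ≡ 95 (mod 131); 95·40 ≡ 1, so inverse 40.
x ≡ 34·33012917·45 + 128·11162641·13 + 29·41935327·14 + 14·31665451·13 + 38·11844329·40 = 109876632558.
109876632558 mod 1551607099 = 1264135628.

1264135628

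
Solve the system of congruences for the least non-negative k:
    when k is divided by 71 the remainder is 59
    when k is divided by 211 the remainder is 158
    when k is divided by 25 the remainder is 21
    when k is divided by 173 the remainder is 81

15942896

The moduli are pairwise coprime; N = 71·211·25·173 = 64792825.
N/71 = 912575; 912575 ≡ 12 (mod 71); 12·6 ≡ 1, so inverse 6.
N/211 = 307075; 307075 ≡ 70 (mod 211); 70·208 ≡ 1, so inverse 208.
N/25 = 2591713; 2591713 ≡ 13 (mod 25); 13·2 ≡ 1, so inverse 2.
N/173 = 374525; 374525 ≡ 153 (mod 173); 153·147 ≡ 1, so inverse 147.
k ≡ 59·912575·6 + 158·307075·208 + 21·2591713·2 + 81·374525·147 = 14983085471.
14983085471 mod 64792825 = 15942896.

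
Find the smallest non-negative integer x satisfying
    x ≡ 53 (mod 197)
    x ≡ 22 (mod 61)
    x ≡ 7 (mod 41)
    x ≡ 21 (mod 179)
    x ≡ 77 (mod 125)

The moduli are pairwise coprime; N = 197·61·41·179·125 = 11024095375.
N/197 = 55959875; 55959875 ≡ 55 (mod 197); 55·43 ≡ 1, so inverse 43.
N/61 = 180722875; 180722875 ≡ 5 (mod 61); 5·49 ≡ 1, so inverse 49.
N/41 = 268880375; 268880375 ≡ 38 (mod 41); 38·27 ≡ 1, so inverse 27.
N/179 = 61587125; 61587125 ≡ 27 (mod 179); 27·126 ≡ 1, so inverse 126.
N/125 = 88192763; 88192763 ≡ 13 (mod 125); 13·77 ≡ 1, so inverse 77.
x ≡ 53·55959875·43 + 22·180722875·49 + 7·268880375·27 + 21·61587125·126 + 77·88192763·77 = 1059024629827.
1059024629827 mod 11024095375 = 711473827.

711473827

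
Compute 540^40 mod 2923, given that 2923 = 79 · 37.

Mod 79: 540 ≡ 66; 66^40 ≡ 13 (mod 79).
Mod 37: 540 ≡ 22; by Fermat, exponent reduces to 40 mod 36 = 4; 22^4 ≡ 9 (mod 37).
Combine by CRT: x ≡ 13 (mod 79), x ≡ 9 (mod 37) ⇒ x ≡ 1119 (mod 2923).

1119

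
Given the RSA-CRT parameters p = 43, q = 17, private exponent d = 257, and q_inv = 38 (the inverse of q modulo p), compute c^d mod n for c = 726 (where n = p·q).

d_p = d mod (p−1) = 257 mod 42 = 5; d_q = d mod (q−1) = 1.
m₁ = c^(d_p) mod p: c ≡ 38 (mod 43), and 38^5 mod 43 = 14.
m₂ = c^(d_q) mod q: c ≡ 12 (mod 17), and 12^1 mod 17 = 12.
h = q_inv·(m₁ − m₂) mod p = 38·(14 − 12) mod 43 = 33.
m = m₂ + h·q = 12 + 33·17 = 573.

573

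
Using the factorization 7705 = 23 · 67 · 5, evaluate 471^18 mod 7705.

3926

Mod 23: 471 ≡ 11; 11^18 ≡ 16 (mod 23).
Mod 67: 471 ≡ 2; 2^18 ≡ 40 (mod 67).
Mod 5: 471 ≡ 1; by Fermat, exponent reduces to 18 mod 4 = 2; 1^2 ≡ 1 (mod 5).
Combine by CRT: x ≡ 16 (mod 23), x ≡ 40 (mod 67), x ≡ 1 (mod 5) ⇒ x ≡ 3926 (mod 7705).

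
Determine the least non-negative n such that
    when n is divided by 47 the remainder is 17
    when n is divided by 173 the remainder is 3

Combine the congruences pairwise.
From n ≡ 17 (mod 47) write n = 17 + 47t. Substituting into n ≡ 3 (mod 173) gives 47t ≡ 159 (mod 173), and since 47⁻¹ ≡ 81 (mod 173), t ≡ 77. Hence n ≡ 17 + 47·77 = 3636 (mod 8131).

3636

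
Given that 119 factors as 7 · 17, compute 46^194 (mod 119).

Mod 7: 46 ≡ 4; by Fermat, exponent reduces to 194 mod 6 = 2; 4^2 ≡ 2 (mod 7).
Mod 17: 46 ≡ 12; by Fermat, exponent reduces to 194 mod 16 = 2; 12^2 ≡ 8 (mod 17).
Combine by CRT: x ≡ 2 (mod 7), x ≡ 8 (mod 17) ⇒ x ≡ 93 (mod 119).

93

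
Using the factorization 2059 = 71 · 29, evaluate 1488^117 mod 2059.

Mod 71: 1488 ≡ 68; by Fermat, exponent reduces to 117 mod 70 = 47; 68^47 ≡ 65 (mod 71).
Mod 29: 1488 ≡ 9; by Fermat, exponent reduces to 117 mod 28 = 5; 9^5 ≡ 5 (mod 29).
Combine by CRT: x ≡ 65 (mod 71), x ≡ 5 (mod 29) ⇒ x ≡ 846 (mod 2059).

846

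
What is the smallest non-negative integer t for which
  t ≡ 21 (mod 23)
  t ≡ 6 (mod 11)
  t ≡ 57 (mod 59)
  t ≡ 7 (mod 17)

226617

Combine the congruences pairwise.
From t ≡ 21 (mod 23) write t = 21 + 23s. Substituting into t ≡ 6 (mod 11) gives 23s ≡ 7 (mod 11), and since 1⁻¹ ≡ 1 (mod 11), s ≡ 7. Hence t ≡ 21 + 23·7 = 182 (mod 253).
From t ≡ 182 (mod 253) write t = 182 + 253s. Substituting into t ≡ 57 (mod 59) gives 253s ≡ 52 (mod 59), and since 17⁻¹ ≡ 7 (mod 59), s ≡ 10. Hence t ≡ 182 + 253·10 = 2712 (mod 14927).
From t ≡ 2712 (mod 14927) write t = 2712 + 14927s. Substituting into t ≡ 7 (mod 17) gives 14927s ≡ 15 (mod 17), and since 1⁻¹ ≡ 1 (mod 17), s ≡ 15. Hence t ≡ 2712 + 14927·15 = 226617 (mod 253759).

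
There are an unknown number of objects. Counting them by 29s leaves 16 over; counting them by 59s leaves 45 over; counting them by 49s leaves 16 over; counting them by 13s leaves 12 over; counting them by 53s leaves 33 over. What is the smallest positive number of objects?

25897741

The moduli are pairwise coprime; M = 29·59·49·13·53 = 57765071.
M/29 = 1991899; 1991899 ≡ 5 (mod 29); 5·6 ≡ 1, so inverse 6.
M/59 = 979069; 979069 ≡ 23 (mod 59); 23·18 ≡ 1, so inverse 18.
M/49 = 1178879; 1178879 ≡ 37 (mod 49); 37·4 ≡ 1, so inverse 4.
M/13 = 4443467; 4443467 ≡ 2 (mod 13); 2·7 ≡ 1, so inverse 7.
M/53 = 1089907; 1089907 ≡ 15 (mod 53); 15·46 ≡ 1, so inverse 46.
N ≡ 16·1991899·6 + 45·979069·18 + 16·1178879·4 + 12·4443467·7 + 33·1089907·46 = 3087446504.
3087446504 mod 57765071 = 25897741.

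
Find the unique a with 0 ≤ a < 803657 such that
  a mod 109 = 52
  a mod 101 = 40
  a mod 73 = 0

170528

From a ≡ 52 (mod 109) write a = 52 + 109t. Substituting into a ≡ 40 (mod 101) gives 109t ≡ 89 (mod 101), and since 8⁻¹ ≡ 38 (mod 101), t ≡ 49. Hence a ≡ 52 + 109·49 = 5393 (mod 11009).
From a ≡ 5393 (mod 11009) write a = 5393 + 11009t. Substituting into a ≡ 0 (mod 73) gives 11009t ≡ 9 (mod 73), and since 59⁻¹ ≡ 26 (mod 73), t ≡ 15. Hence a ≡ 5393 + 11009·15 = 170528 (mod 803657).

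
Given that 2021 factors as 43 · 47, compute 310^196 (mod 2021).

1068

Mod 43: 310 ≡ 9; by Fermat, exponent reduces to 196 mod 42 = 28; 9^28 ≡ 36 (mod 43).
Mod 47: 310 ≡ 28; by Fermat, exponent reduces to 196 mod 46 = 12; 28^12 ≡ 34 (mod 47).
Combine by CRT: x ≡ 36 (mod 43), x ≡ 34 (mod 47) ⇒ x ≡ 1068 (mod 2021).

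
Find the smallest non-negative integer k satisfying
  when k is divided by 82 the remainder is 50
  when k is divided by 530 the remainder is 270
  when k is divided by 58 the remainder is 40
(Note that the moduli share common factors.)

gcd(82, 530) = 2 and 2 | (270 − 50), so the pair is consistent; merging gives k ≡ 2920 (mod 21730), where 21730 = lcm(82, 530).
gcd(21730, 58) = 2 and 2 | (40 − 2920), so the pair is consistent; merging gives k ≡ 611360 (mod 630170), where 630170 = lcm(21730, 58).
The solution is unique modulo lcm(82, 530, 58) = 630170.

611360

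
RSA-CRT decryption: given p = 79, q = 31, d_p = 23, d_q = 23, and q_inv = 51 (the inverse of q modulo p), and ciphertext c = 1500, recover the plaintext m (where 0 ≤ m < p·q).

m₁ = c^(d_p) mod p: c ≡ 78 (mod 79), and 78^23 mod 79 = 78.
m₂ = c^(d_q) mod q: c ≡ 12 (mod 31), and 12^23 mod 31 = 22.
h = q_inv·(m₁ − m₂) mod p = 51·(78 − 22) mod 79 = 12.
m = m₂ + h·q = 22 + 12·31 = 394.

394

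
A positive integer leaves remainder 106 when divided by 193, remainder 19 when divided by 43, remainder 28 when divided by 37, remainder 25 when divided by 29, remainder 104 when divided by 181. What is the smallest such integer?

The moduli are pairwise coprime; N = 193·43·37·29·181 = 1611773687.
N/193 = 8351159; 8351159 ≡ 49 (mod 193); 49·130 ≡ 1, so inverse 130.
N/43 = 37483109; 37483109 ≡ 9 (mod 43); 9·24 ≡ 1, so inverse 24.
N/37 = 43561451; 43561451 ≡ 19 (mod 37); 19·2 ≡ 1, so inverse 2.
N/29 = 55578403; 55578403 ≡ 19 (mod 29); 19·26 ≡ 1, so inverse 26.
N/181 = 8904827; 8904827 ≡ 170 (mod 181); 170·148 ≡ 1, so inverse 148.
x ≡ 106·8351159·130 + 19·37483109·24 + 28·43561451·2 + 25·55578403·26 + 104·8904827·148 = 307799769114.
307799769114 mod 1611773687 = 1562768584.

1562768584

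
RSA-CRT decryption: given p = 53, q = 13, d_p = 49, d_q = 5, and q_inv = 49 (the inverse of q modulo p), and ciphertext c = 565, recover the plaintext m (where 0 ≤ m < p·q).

m₁ = c^(d_p) mod p: c ≡ 35 (mod 53), and 35^49 mod 53 = 26.
m₂ = c^(d_q) mod q: c ≡ 6 (mod 13), and 6^5 mod 13 = 2.
h = q_inv·(m₁ − m₂) mod p = 49·(26 − 2) mod 53 = 10.
m = m₂ + h·q = 2 + 10·13 = 132.

132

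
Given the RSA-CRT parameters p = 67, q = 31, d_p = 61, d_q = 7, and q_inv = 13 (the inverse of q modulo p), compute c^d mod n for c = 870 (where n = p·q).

66

m₁ = c^(d_p) mod p: c ≡ 66 (mod 67), and 66^61 mod 67 = 66.
m₂ = c^(d_q) mod q: c ≡ 2 (mod 31), and 2^7 mod 31 = 4.
h = q_inv·(m₁ − m₂) mod p = 13·(66 − 4) mod 67 = 2.
m = m₂ + h·q = 4 + 2·31 = 66.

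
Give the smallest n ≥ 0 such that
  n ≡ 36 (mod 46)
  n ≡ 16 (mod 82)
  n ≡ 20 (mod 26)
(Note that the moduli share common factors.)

Combine the congruences pairwise.
gcd(46, 82) = 2 and 2 | (16 − 36), so the pair is consistent; merging gives n ≡ 1738 (mod 1886), where 1886 = lcm(46, 82).
gcd(1886, 26) = 2 and 2 | (20 − 1738), so the pair is consistent; merging gives n ≡ 22484 (mod 24518), where 24518 = lcm(1886, 26).
The solution is unique modulo lcm(46, 82, 26) = 24518.

22484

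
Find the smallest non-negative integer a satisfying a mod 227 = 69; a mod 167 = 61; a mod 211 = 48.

7205276

The moduli are pairwise coprime; N = 227·167·211 = 7998799.
N/227 = 35237; 35237 ≡ 52 (mod 227); 52·179 ≡ 1, so inverse 179.
N/167 = 47897; 47897 ≡ 135 (mod 167); 135·120 ≡ 1, so inverse 120.
N/211 = 37909; 37909 ≡ 140 (mod 211); 140·104 ≡ 1, so inverse 104.
a ≡ 69·35237·179 + 61·47897·120 + 48·37909·104 = 975059955.
975059955 mod 7998799 = 7205276.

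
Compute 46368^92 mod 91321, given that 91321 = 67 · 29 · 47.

15464

Mod 67: 46368 ≡ 4; by Fermat, exponent reduces to 92 mod 66 = 26; 4^26 ≡ 54 (mod 67).
Mod 29: 46368 ≡ 26; by Fermat, exponent reduces to 92 mod 28 = 8; 26^8 ≡ 7 (mod 29).
Mod 47: 46368 ≡ 26; since 46 | 92, by Fermat 26^92 ≡ 1 (mod 47).
Combine by CRT: x ≡ 54 (mod 67), x ≡ 7 (mod 29), x ≡ 1 (mod 47) ⇒ x ≡ 15464 (mod 91321).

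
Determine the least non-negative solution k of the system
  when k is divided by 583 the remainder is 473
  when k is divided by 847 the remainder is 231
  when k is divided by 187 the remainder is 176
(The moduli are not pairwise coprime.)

gcd(583, 847) = 11 and 11 | (231 − 473), so the pair is consistent; merging gives k ≡ 19712 (mod 44891), where 44891 = lcm(583, 847).
gcd(44891, 187) = 11 and 11 | (176 − 19712), so the pair is consistent; merging gives k ≡ 423731 (mod 763147), where 763147 = lcm(44891, 187).
The solution is unique modulo lcm(583, 847, 187) = 763147.

423731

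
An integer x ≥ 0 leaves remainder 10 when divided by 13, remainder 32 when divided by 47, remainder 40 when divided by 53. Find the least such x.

The moduli are pairwise coprime; N = 13·47·53 = 32383.
N/13 = 2491; 2491 ≡ 8 (mod 13); 8·5 ≡ 1, so inverse 5.
N/47 = 689; 689 ≡ 31 (mod 47); 31·44 ≡ 1, so inverse 44.
N/53 = 611; 611 ≡ 28 (mod 53); 28·36 ≡ 1, so inverse 36.
x ≡ 10·2491·5 + 32·689·44 + 40·611·36 = 1974502.
1974502 mod 32383 = 31522.

31522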